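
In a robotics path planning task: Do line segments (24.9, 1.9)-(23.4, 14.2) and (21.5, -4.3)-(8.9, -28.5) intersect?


Cross products: d1=4.16, d2=-187.12, d3=51.12, d4=242.4
d1*d2 < 0 and d3*d4 < 0? no

No, they don't intersect


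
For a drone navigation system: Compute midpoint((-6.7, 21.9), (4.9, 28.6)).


M = (((-6.7)+4.9)/2, (21.9+28.6)/2)
= (-0.9, 25.25)

(-0.9, 25.25)


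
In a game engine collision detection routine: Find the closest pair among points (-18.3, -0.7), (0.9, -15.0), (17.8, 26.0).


d(P0,P1) = 23.9401, d(P0,P2) = 44.901, d(P1,P2) = 44.3465
Closest: P0 and P1

Closest pair: (-18.3, -0.7) and (0.9, -15.0), distance = 23.9401


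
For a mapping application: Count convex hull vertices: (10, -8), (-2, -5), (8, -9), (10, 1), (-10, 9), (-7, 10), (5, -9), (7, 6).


Convex hull vertices (CCW): (-10, 9), (-2, -5), (5, -9), (8, -9), (10, -8), (10, 1), (7, 6), (-7, 10)
Count = 8

8


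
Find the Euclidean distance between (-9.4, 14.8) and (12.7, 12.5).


dx=22.1, dy=-2.3
d^2 = 22.1^2 + (-2.3)^2 = 493.7
d = sqrt(493.7) = 22.2194

22.2194


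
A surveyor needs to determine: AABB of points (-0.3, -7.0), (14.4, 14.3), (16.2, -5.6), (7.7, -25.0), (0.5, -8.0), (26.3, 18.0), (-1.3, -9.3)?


x range: [-1.3, 26.3]
y range: [-25, 18]
Bounding box: (-1.3,-25) to (26.3,18)

(-1.3,-25) to (26.3,18)


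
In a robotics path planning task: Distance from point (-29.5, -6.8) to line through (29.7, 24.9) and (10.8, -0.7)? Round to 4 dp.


|cross product| = 916.39
|line direction| = sqrt(1012.57) = 31.8209
Distance = 916.39/sqrt(1012.57) = 28.7984

28.7984


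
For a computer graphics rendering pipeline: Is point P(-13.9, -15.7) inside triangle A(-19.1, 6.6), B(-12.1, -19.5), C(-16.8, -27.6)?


Cross products: AB x AP = -20.38, BC x BP = -32.44, CA x CP = -126.55
All same sign? yes

Yes, inside


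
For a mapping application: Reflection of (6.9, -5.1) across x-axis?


Reflection over x-axis: (x,y) -> (x,-y)
(6.9, -5.1) -> (6.9, 5.1)

(6.9, 5.1)


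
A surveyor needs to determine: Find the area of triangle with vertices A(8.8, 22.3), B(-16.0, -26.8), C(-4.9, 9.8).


Area = |x_A(y_B-y_C) + x_B(y_C-y_A) + x_C(y_A-y_B)|/2
= |(-322.08) + 200 + (-240.59)|/2
= 362.67/2 = 181.335

181.335


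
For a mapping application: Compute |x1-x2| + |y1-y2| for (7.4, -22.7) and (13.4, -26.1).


|7.4-13.4| + |(-22.7)-(-26.1)| = 6 + 3.4 = 9.4

9.4


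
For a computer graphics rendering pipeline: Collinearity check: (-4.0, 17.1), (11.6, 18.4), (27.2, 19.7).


Cross product: (11.6-(-4))*(19.7-17.1) - (18.4-17.1)*(27.2-(-4))
= 0

Yes, collinear


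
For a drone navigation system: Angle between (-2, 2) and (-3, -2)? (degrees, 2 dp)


u.v = 2, |u| = sqrt(8) = 2.8284, |v| = sqrt(13) = 3.6056
cos(theta) = u.v/(|u||v|) = 2/sqrt(104) = 0.196116
theta = acos(0.196116) = 78.69 degrees

78.69 degrees


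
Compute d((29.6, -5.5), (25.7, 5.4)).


dx=-3.9, dy=10.9
d^2 = (-3.9)^2 + 10.9^2 = 134.02
d = sqrt(134.02) = 11.5767

11.5767


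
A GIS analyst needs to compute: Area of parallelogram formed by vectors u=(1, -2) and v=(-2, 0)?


|u x v| = |1*0 - (-2)*(-2)|
= |0 - 4| = 4

4


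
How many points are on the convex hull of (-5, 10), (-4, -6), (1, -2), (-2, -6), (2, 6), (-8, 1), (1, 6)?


Convex hull vertices (CCW): (-8, 1), (-4, -6), (-2, -6), (1, -2), (2, 6), (-5, 10)
Count = 6

6


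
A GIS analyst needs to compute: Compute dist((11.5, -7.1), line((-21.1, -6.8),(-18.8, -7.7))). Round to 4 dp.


|cross product| = 28.65
|line direction| = sqrt(6.1) = 2.4698
Distance = 28.65/sqrt(6.1) = 11.6

11.6


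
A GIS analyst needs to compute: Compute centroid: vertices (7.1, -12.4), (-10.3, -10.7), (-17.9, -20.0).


Centroid = ((x_A+x_B+x_C)/3, (y_A+y_B+y_C)/3)
= ((7.1+(-10.3)+(-17.9))/3, ((-12.4)+(-10.7)+(-20))/3)
= (-7.0333, -14.3667)

(-7.0333, -14.3667)


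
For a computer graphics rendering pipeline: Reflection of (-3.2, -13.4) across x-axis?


Reflection over x-axis: (x,y) -> (x,-y)
(-3.2, -13.4) -> (-3.2, 13.4)

(-3.2, 13.4)


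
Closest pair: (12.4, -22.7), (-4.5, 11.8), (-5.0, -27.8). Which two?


d(P0,P1) = 38.4169, d(P0,P2) = 18.132, d(P1,P2) = 39.6032
Closest: P0 and P2

Closest pair: (12.4, -22.7) and (-5.0, -27.8), distance = 18.132


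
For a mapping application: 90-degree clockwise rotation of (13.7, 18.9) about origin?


90° CW: (x,y) -> (y, -x)
(13.7,18.9) -> (18.9, -13.7)

(18.9, -13.7)


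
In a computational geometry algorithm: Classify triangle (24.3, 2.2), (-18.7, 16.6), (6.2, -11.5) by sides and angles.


Side lengths squared: AB^2=2056.36, BC^2=1409.62, CA^2=515.3
Sorted: [515.3, 1409.62, 2056.36]
By sides: Scalene, By angles: Obtuse

Scalene, Obtuse


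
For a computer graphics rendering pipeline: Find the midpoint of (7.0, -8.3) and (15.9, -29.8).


M = ((7+15.9)/2, ((-8.3)+(-29.8))/2)
= (11.45, -19.05)

(11.45, -19.05)


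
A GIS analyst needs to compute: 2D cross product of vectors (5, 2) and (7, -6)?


u x v = u_x*v_y - u_y*v_x = 5*(-6) - 2*7
= (-30) - 14 = -44

-44


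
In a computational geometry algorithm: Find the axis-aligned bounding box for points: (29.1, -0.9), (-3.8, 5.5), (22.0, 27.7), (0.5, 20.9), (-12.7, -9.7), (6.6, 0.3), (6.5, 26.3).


x range: [-12.7, 29.1]
y range: [-9.7, 27.7]
Bounding box: (-12.7,-9.7) to (29.1,27.7)

(-12.7,-9.7) to (29.1,27.7)


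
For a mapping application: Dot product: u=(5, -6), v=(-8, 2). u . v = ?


u . v = u_x*v_x + u_y*v_y = 5*(-8) + (-6)*2
= (-40) + (-12) = -52

-52


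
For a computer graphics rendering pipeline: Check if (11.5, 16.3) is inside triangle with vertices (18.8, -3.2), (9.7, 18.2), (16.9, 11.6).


Cross products: AB x AP = -21.23, BC x BP = -1.8, CA x CP = -70.99
All same sign? yes

Yes, inside


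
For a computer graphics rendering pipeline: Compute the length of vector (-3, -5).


|u| = sqrt((-3)^2 + (-5)^2) = sqrt(34) = 5.831

5.831


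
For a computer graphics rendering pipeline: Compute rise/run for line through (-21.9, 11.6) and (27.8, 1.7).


slope = (y2-y1)/(x2-x1) = (1.7-11.6)/(27.8-(-21.9)) = (-9.9)/49.7 = -0.1992

-0.1992


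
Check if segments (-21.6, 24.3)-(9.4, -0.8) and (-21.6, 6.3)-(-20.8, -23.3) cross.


Cross products: d1=14.4, d2=911.92, d3=-558, d4=-1455.52
d1*d2 < 0 and d3*d4 < 0? no

No, they don't intersect


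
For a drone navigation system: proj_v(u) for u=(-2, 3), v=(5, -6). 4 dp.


u.v = -28, |v| = sqrt(61) = 7.8102
Scalar projection = u.v / |v| = -28 / sqrt(61) = -3.585

-3.585


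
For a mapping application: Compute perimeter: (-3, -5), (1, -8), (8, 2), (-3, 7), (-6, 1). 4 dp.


Sides: (-3, -5)->(1, -8): sqrt(25) = 5, (1, -8)->(8, 2): sqrt(149) = 12.206556, (8, 2)->(-3, 7): sqrt(146) = 12.083046, (-3, 7)->(-6, 1): sqrt(45) = 6.708204, (-6, 1)->(-3, -5): sqrt(45) = 6.708204
Sum = 42.70601
Perimeter = 42.706

42.706


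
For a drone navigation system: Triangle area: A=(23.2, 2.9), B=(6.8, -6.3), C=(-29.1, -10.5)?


Area = |x_A(y_B-y_C) + x_B(y_C-y_A) + x_C(y_A-y_B)|/2
= |97.44 + (-91.12) + (-267.72)|/2
= 261.4/2 = 130.7

130.7


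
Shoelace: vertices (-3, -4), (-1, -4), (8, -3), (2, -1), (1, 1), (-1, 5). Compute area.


Shoelace sum: ((-3)*(-4) - (-1)*(-4)) + ((-1)*(-3) - 8*(-4)) + (8*(-1) - 2*(-3)) + (2*1 - 1*(-1)) + (1*5 - (-1)*1) + ((-1)*(-4) - (-3)*5)
= 69
Area = |69|/2 = 34.5

34.5


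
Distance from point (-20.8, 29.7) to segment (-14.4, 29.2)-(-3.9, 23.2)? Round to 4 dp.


Project P onto AB: t = 0 (clamped to [0,1])
Closest point on segment: (-14.4, 29.2)
Distance: 6.4195

6.4195


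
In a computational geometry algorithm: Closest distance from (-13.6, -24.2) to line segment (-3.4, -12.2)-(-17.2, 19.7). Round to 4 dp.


Project P onto AB: t = 0 (clamped to [0,1])
Closest point on segment: (-3.4, -12.2)
Distance: 15.7493

15.7493


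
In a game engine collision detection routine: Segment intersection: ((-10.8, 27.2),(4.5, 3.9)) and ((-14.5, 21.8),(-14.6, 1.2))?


Cross products: d1=75.68, d2=393.19, d3=-168.83, d4=-486.34
d1*d2 < 0 and d3*d4 < 0? no

No, they don't intersect


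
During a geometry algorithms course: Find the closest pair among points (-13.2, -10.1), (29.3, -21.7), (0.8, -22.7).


d(P0,P1) = 44.0546, d(P0,P2) = 18.8351, d(P1,P2) = 28.5175
Closest: P0 and P2

Closest pair: (-13.2, -10.1) and (0.8, -22.7), distance = 18.8351


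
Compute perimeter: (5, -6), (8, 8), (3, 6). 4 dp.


Sides: (5, -6)->(8, 8): sqrt(205) = 14.317821, (8, 8)->(3, 6): sqrt(29) = 5.385165, (3, 6)->(5, -6): sqrt(148) = 12.165525
Sum = 31.868511
Perimeter = 31.8685

31.8685


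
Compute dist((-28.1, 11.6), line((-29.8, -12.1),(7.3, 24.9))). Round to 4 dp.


|cross product| = 816.37
|line direction| = sqrt(2745.41) = 52.3967
Distance = 816.37/sqrt(2745.41) = 15.5806

15.5806


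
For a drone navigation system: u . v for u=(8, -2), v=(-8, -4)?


u . v = u_x*v_x + u_y*v_y = 8*(-8) + (-2)*(-4)
= (-64) + 8 = -56

-56


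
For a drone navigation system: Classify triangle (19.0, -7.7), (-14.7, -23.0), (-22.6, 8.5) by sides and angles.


Side lengths squared: AB^2=1369.78, BC^2=1054.66, CA^2=1993
Sorted: [1054.66, 1369.78, 1993]
By sides: Scalene, By angles: Acute

Scalene, Acute


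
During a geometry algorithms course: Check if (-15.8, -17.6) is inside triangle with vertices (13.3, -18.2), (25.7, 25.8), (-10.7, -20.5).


Cross products: AB x AP = 1287.84, BC x BP = -341.69, CA x CP = 81.33
All same sign? no

No, outside


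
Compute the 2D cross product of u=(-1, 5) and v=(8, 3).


u x v = u_x*v_y - u_y*v_x = (-1)*3 - 5*8
= (-3) - 40 = -43

-43


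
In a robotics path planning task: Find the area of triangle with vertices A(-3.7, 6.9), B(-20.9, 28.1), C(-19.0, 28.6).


Area = |x_A(y_B-y_C) + x_B(y_C-y_A) + x_C(y_A-y_B)|/2
= |1.85 + (-453.53) + 402.8|/2
= 48.88/2 = 24.44

24.44


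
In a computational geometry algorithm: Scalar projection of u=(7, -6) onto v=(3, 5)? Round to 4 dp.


u.v = -9, |v| = sqrt(34) = 5.831
Scalar projection = u.v / |v| = -9 / sqrt(34) = -1.5435

-1.5435


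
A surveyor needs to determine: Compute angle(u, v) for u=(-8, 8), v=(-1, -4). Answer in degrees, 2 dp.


u.v = -24, |u| = sqrt(128) = 11.3137, |v| = sqrt(17) = 4.1231
cos(theta) = u.v/(|u||v|) = -24/sqrt(2176) = -0.514496
theta = acos(-0.514496) = 120.96 degrees

120.96 degrees


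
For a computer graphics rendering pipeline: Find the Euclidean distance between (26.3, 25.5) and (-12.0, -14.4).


dx=-38.3, dy=-39.9
d^2 = (-38.3)^2 + (-39.9)^2 = 3058.9
d = sqrt(3058.9) = 55.3073

55.3073


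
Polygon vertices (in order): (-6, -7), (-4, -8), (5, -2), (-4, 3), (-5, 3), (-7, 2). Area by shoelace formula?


Shoelace sum: ((-6)*(-8) - (-4)*(-7)) + ((-4)*(-2) - 5*(-8)) + (5*3 - (-4)*(-2)) + ((-4)*3 - (-5)*3) + ((-5)*2 - (-7)*3) + ((-7)*(-7) - (-6)*2)
= 150
Area = |150|/2 = 75

75


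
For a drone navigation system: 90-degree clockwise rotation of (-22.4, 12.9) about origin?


90° CW: (x,y) -> (y, -x)
(-22.4,12.9) -> (12.9, 22.4)

(12.9, 22.4)


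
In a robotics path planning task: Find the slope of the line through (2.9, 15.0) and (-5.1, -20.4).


slope = (y2-y1)/(x2-x1) = ((-20.4)-15)/((-5.1)-2.9) = (-35.4)/(-8) = 4.425

4.425


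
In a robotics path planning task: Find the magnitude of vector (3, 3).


|u| = sqrt(3^2 + 3^2) = sqrt(18) = 4.2426

4.2426


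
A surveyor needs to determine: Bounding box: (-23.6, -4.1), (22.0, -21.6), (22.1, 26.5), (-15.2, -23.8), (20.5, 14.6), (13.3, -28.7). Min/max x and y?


x range: [-23.6, 22.1]
y range: [-28.7, 26.5]
Bounding box: (-23.6,-28.7) to (22.1,26.5)

(-23.6,-28.7) to (22.1,26.5)


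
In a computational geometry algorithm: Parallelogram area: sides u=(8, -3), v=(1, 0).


|u x v| = |8*0 - (-3)*1|
= |0 - (-3)| = 3

3


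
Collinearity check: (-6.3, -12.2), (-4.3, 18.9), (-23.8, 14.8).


Cross product: ((-4.3)-(-6.3))*(14.8-(-12.2)) - (18.9-(-12.2))*((-23.8)-(-6.3))
= 598.25

No, not collinear


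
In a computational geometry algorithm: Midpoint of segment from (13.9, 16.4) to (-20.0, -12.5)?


M = ((13.9+(-20))/2, (16.4+(-12.5))/2)
= (-3.05, 1.95)

(-3.05, 1.95)


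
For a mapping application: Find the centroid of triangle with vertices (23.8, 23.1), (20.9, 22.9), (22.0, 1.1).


Centroid = ((x_A+x_B+x_C)/3, (y_A+y_B+y_C)/3)
= ((23.8+20.9+22)/3, (23.1+22.9+1.1)/3)
= (22.2333, 15.7)

(22.2333, 15.7)


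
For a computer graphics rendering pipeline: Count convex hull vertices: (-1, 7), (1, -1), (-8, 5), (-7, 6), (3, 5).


Convex hull vertices (CCW): (-8, 5), (1, -1), (3, 5), (-1, 7), (-7, 6)
Count = 5

5


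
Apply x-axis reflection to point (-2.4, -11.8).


Reflection over x-axis: (x,y) -> (x,-y)
(-2.4, -11.8) -> (-2.4, 11.8)

(-2.4, 11.8)


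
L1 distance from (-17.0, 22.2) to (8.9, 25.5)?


|(-17)-8.9| + |22.2-25.5| = 25.9 + 3.3 = 29.2

29.2


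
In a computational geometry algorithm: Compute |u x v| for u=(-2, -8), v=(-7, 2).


|u x v| = |(-2)*2 - (-8)*(-7)|
= |(-4) - 56| = 60

60


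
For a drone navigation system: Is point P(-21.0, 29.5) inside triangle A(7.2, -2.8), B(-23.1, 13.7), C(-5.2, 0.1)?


Cross products: AB x AP = -513.39, BC x BP = 311.38, CA x CP = 318.74
All same sign? no

No, outside


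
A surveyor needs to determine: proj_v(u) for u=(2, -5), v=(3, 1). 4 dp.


u.v = 1, |v| = sqrt(10) = 3.1623
Scalar projection = u.v / |v| = 1 / sqrt(10) = 0.3162

0.3162


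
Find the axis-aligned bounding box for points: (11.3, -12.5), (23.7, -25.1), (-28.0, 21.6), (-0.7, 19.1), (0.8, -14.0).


x range: [-28, 23.7]
y range: [-25.1, 21.6]
Bounding box: (-28,-25.1) to (23.7,21.6)

(-28,-25.1) to (23.7,21.6)


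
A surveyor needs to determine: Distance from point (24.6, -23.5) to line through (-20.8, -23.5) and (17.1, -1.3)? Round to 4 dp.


|cross product| = 1007.88
|line direction| = sqrt(1929.25) = 43.9232
Distance = 1007.88/sqrt(1929.25) = 22.9464

22.9464


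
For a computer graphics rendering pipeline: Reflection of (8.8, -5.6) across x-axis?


Reflection over x-axis: (x,y) -> (x,-y)
(8.8, -5.6) -> (8.8, 5.6)

(8.8, 5.6)


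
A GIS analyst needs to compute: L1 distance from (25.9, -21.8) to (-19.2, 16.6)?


|25.9-(-19.2)| + |(-21.8)-16.6| = 45.1 + 38.4 = 83.5

83.5


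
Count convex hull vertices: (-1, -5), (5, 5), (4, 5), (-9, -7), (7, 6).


Convex hull vertices (CCW): (-9, -7), (-1, -5), (7, 6), (4, 5)
Count = 4

4


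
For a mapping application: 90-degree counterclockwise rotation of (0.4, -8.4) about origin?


90° CCW: (x,y) -> (-y, x)
(0.4,-8.4) -> (8.4, 0.4)

(8.4, 0.4)


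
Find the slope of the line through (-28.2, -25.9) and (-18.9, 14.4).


slope = (y2-y1)/(x2-x1) = (14.4-(-25.9))/((-18.9)-(-28.2)) = 40.3/9.3 = 4.3333

4.3333


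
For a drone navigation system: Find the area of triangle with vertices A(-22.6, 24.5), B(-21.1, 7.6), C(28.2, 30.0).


Area = |x_A(y_B-y_C) + x_B(y_C-y_A) + x_C(y_A-y_B)|/2
= |506.24 + (-116.05) + 476.58|/2
= 866.77/2 = 433.385

433.385


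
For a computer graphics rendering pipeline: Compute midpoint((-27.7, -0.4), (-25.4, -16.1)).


M = (((-27.7)+(-25.4))/2, ((-0.4)+(-16.1))/2)
= (-26.55, -8.25)

(-26.55, -8.25)


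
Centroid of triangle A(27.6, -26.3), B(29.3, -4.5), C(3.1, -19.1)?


Centroid = ((x_A+x_B+x_C)/3, (y_A+y_B+y_C)/3)
= ((27.6+29.3+3.1)/3, ((-26.3)+(-4.5)+(-19.1))/3)
= (20, -16.6333)

(20, -16.6333)


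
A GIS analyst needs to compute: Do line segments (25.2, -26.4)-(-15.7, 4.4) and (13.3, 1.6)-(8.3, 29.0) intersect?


Cross products: d1=-186.06, d2=780.6, d3=-778.68, d4=-1745.34
d1*d2 < 0 and d3*d4 < 0? no

No, they don't intersect


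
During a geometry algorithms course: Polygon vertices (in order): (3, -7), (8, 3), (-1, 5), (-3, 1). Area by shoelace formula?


Shoelace sum: (3*3 - 8*(-7)) + (8*5 - (-1)*3) + ((-1)*1 - (-3)*5) + ((-3)*(-7) - 3*1)
= 140
Area = |140|/2 = 70

70


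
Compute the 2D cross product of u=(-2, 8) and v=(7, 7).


u x v = u_x*v_y - u_y*v_x = (-2)*7 - 8*7
= (-14) - 56 = -70

-70


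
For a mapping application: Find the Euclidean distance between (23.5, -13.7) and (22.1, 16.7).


dx=-1.4, dy=30.4
d^2 = (-1.4)^2 + 30.4^2 = 926.12
d = sqrt(926.12) = 30.4322

30.4322


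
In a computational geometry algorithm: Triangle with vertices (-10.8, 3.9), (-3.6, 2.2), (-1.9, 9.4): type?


Side lengths squared: AB^2=54.73, BC^2=54.73, CA^2=109.46
Sorted: [54.73, 54.73, 109.46]
By sides: Isosceles, By angles: Right

Isosceles, Right


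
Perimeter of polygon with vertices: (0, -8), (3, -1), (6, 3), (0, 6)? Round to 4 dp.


Sides: (0, -8)->(3, -1): sqrt(58) = 7.615773, (3, -1)->(6, 3): sqrt(25) = 5, (6, 3)->(0, 6): sqrt(45) = 6.708204, (0, 6)->(0, -8): sqrt(196) = 14
Sum = 33.323977
Perimeter = 33.324

33.324


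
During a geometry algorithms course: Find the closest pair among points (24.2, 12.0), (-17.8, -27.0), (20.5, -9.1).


d(P0,P1) = 57.3149, d(P0,P2) = 21.422, d(P1,P2) = 42.2765
Closest: P0 and P2

Closest pair: (24.2, 12.0) and (20.5, -9.1), distance = 21.422


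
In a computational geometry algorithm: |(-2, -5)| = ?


|u| = sqrt((-2)^2 + (-5)^2) = sqrt(29) = 5.3852

5.3852


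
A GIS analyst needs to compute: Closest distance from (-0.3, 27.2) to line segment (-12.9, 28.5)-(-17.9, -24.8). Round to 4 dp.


Project P onto AB: t = 0.0022 (clamped to [0,1])
Closest point on segment: (-12.911, 28.383)
Distance: 12.6663

12.6663


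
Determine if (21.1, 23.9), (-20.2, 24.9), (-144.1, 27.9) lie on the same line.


Cross product: ((-20.2)-21.1)*(27.9-23.9) - (24.9-23.9)*((-144.1)-21.1)
= 0

Yes, collinear


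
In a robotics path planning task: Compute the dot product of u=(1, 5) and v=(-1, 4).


u . v = u_x*v_x + u_y*v_y = 1*(-1) + 5*4
= (-1) + 20 = 19

19


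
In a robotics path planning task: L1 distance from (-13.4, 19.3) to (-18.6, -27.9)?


|(-13.4)-(-18.6)| + |19.3-(-27.9)| = 5.2 + 47.2 = 52.4

52.4


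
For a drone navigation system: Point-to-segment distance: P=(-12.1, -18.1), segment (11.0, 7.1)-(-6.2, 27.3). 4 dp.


Project P onto AB: t = 0 (clamped to [0,1])
Closest point on segment: (11, 7.1)
Distance: 34.1855

34.1855


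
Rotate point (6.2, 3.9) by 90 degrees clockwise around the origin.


90° CW: (x,y) -> (y, -x)
(6.2,3.9) -> (3.9, -6.2)

(3.9, -6.2)


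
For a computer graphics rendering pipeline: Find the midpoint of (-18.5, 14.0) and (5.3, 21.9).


M = (((-18.5)+5.3)/2, (14+21.9)/2)
= (-6.6, 17.95)

(-6.6, 17.95)


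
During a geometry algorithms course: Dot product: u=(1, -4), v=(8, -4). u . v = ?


u . v = u_x*v_x + u_y*v_y = 1*8 + (-4)*(-4)
= 8 + 16 = 24

24


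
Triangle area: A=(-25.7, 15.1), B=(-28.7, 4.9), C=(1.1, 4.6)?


Area = |x_A(y_B-y_C) + x_B(y_C-y_A) + x_C(y_A-y_B)|/2
= |(-7.71) + 301.35 + 11.22|/2
= 304.86/2 = 152.43

152.43


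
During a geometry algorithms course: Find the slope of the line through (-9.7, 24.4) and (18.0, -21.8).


slope = (y2-y1)/(x2-x1) = ((-21.8)-24.4)/(18-(-9.7)) = (-46.2)/27.7 = -1.6679

-1.6679


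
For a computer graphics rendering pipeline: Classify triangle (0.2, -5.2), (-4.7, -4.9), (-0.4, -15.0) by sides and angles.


Side lengths squared: AB^2=24.1, BC^2=120.5, CA^2=96.4
Sorted: [24.1, 96.4, 120.5]
By sides: Scalene, By angles: Right

Scalene, Right


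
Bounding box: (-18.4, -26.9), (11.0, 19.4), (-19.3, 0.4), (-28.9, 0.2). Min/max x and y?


x range: [-28.9, 11]
y range: [-26.9, 19.4]
Bounding box: (-28.9,-26.9) to (11,19.4)

(-28.9,-26.9) to (11,19.4)


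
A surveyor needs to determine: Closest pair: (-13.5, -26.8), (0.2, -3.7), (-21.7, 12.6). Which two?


d(P0,P1) = 26.857, d(P0,P2) = 40.2443, d(P1,P2) = 27.3002
Closest: P0 and P1

Closest pair: (-13.5, -26.8) and (0.2, -3.7), distance = 26.857


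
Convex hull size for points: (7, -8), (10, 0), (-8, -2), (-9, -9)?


Convex hull vertices (CCW): (-9, -9), (7, -8), (10, 0), (-8, -2)
Count = 4

4


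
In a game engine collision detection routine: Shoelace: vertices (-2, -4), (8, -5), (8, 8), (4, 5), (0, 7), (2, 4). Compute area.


Shoelace sum: ((-2)*(-5) - 8*(-4)) + (8*8 - 8*(-5)) + (8*5 - 4*8) + (4*7 - 0*5) + (0*4 - 2*7) + (2*(-4) - (-2)*4)
= 168
Area = |168|/2 = 84

84


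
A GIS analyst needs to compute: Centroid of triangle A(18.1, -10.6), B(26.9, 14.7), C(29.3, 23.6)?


Centroid = ((x_A+x_B+x_C)/3, (y_A+y_B+y_C)/3)
= ((18.1+26.9+29.3)/3, ((-10.6)+14.7+23.6)/3)
= (24.7667, 9.2333)

(24.7667, 9.2333)


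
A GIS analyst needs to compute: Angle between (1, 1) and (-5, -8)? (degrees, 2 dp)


u.v = -13, |u| = sqrt(2) = 1.4142, |v| = sqrt(89) = 9.434
cos(theta) = u.v/(|u||v|) = -13/sqrt(178) = -0.974391
theta = acos(-0.974391) = 167.01 degrees

167.01 degrees


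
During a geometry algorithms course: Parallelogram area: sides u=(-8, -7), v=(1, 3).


|u x v| = |(-8)*3 - (-7)*1|
= |(-24) - (-7)| = 17

17


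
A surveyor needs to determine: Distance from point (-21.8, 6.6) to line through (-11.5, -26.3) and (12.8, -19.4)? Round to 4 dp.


|cross product| = 870.54
|line direction| = sqrt(638.1) = 25.2606
Distance = 870.54/sqrt(638.1) = 34.4623

34.4623


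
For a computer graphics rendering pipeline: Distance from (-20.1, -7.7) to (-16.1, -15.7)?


dx=4, dy=-8
d^2 = 4^2 + (-8)^2 = 80
d = sqrt(80) = 8.9443

8.9443


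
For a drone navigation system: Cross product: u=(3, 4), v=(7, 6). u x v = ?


u x v = u_x*v_y - u_y*v_x = 3*6 - 4*7
= 18 - 28 = -10

-10


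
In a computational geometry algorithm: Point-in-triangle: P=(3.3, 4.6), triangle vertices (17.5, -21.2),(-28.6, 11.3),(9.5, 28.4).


Cross products: AB x AP = -727.88, BC x BP = -800.76, CA x CP = -497.92
All same sign? yes

Yes, inside


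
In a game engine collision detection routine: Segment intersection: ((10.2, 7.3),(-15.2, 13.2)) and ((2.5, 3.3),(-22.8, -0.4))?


Cross products: d1=-72.71, d2=-315.96, d3=147.03, d4=390.28
d1*d2 < 0 and d3*d4 < 0? no

No, they don't intersect


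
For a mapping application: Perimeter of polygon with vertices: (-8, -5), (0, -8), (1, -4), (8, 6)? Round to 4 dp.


Sides: (-8, -5)->(0, -8): sqrt(73) = 8.544004, (0, -8)->(1, -4): sqrt(17) = 4.123106, (1, -4)->(8, 6): sqrt(149) = 12.206556, (8, 6)->(-8, -5): sqrt(377) = 19.416488
Sum = 44.290154
Perimeter = 44.2902

44.2902


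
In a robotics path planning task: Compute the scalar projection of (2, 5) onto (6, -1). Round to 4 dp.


u.v = 7, |v| = sqrt(37) = 6.0828
Scalar projection = u.v / |v| = 7 / sqrt(37) = 1.1508

1.1508


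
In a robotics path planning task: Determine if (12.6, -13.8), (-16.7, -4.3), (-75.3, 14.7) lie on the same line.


Cross product: ((-16.7)-12.6)*(14.7-(-13.8)) - ((-4.3)-(-13.8))*((-75.3)-12.6)
= 0

Yes, collinear


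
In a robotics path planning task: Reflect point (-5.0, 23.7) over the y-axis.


Reflection over y-axis: (x,y) -> (-x,y)
(-5, 23.7) -> (5, 23.7)

(5, 23.7)


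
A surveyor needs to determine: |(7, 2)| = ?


|u| = sqrt(7^2 + 2^2) = sqrt(53) = 7.2801

7.2801


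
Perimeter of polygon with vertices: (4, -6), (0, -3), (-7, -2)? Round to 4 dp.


Sides: (4, -6)->(0, -3): sqrt(25) = 5, (0, -3)->(-7, -2): sqrt(50) = 7.071068, (-7, -2)->(4, -6): sqrt(137) = 11.7047
Sum = 23.775768
Perimeter = 23.7758

23.7758


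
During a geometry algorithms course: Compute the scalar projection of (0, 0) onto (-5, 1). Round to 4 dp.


u.v = 0, |v| = sqrt(26) = 5.099
Scalar projection = u.v / |v| = 0 / sqrt(26) = 0

0


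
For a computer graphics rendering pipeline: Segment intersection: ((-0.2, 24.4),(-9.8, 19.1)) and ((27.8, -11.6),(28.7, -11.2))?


Cross products: d1=43.6, d2=42.67, d3=494, d4=494.93
d1*d2 < 0 and d3*d4 < 0? no

No, they don't intersect


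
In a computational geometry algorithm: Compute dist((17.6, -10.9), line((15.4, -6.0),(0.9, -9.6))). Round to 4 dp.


|cross product| = 78.97
|line direction| = sqrt(223.21) = 14.9402
Distance = 78.97/sqrt(223.21) = 5.2857

5.2857


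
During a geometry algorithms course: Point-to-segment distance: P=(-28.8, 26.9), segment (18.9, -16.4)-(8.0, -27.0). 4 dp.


Project P onto AB: t = 0.2637 (clamped to [0,1])
Closest point on segment: (16.0261, -19.1948)
Distance: 64.297

64.297


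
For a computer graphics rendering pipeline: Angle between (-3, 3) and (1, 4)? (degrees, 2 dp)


u.v = 9, |u| = sqrt(18) = 4.2426, |v| = sqrt(17) = 4.1231
cos(theta) = u.v/(|u||v|) = 9/sqrt(306) = 0.514496
theta = acos(0.514496) = 59.04 degrees

59.04 degrees


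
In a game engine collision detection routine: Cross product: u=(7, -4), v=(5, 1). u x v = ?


u x v = u_x*v_y - u_y*v_x = 7*1 - (-4)*5
= 7 - (-20) = 27

27


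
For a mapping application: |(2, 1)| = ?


|u| = sqrt(2^2 + 1^2) = sqrt(5) = 2.2361

2.2361


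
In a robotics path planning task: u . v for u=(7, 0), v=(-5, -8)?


u . v = u_x*v_x + u_y*v_y = 7*(-5) + 0*(-8)
= (-35) + 0 = -35

-35


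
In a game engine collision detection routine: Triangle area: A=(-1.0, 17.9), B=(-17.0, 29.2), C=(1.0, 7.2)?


Area = |x_A(y_B-y_C) + x_B(y_C-y_A) + x_C(y_A-y_B)|/2
= |(-22) + 181.9 + (-11.3)|/2
= 148.6/2 = 74.3

74.3


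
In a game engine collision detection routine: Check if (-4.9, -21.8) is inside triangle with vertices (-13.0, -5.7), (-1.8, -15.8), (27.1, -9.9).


Cross products: AB x AP = -98.51, BC x BP = -155.11, CA x CP = 611.59
All same sign? no

No, outside


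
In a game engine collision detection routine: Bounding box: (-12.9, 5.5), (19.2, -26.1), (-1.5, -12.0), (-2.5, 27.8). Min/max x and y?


x range: [-12.9, 19.2]
y range: [-26.1, 27.8]
Bounding box: (-12.9,-26.1) to (19.2,27.8)

(-12.9,-26.1) to (19.2,27.8)


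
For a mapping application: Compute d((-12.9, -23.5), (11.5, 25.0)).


dx=24.4, dy=48.5
d^2 = 24.4^2 + 48.5^2 = 2947.61
d = sqrt(2947.61) = 54.2919

54.2919


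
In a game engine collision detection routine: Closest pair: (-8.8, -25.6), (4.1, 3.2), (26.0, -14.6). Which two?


d(P0,P1) = 31.5571, d(P0,P2) = 36.4971, d(P1,P2) = 28.2214
Closest: P1 and P2

Closest pair: (4.1, 3.2) and (26.0, -14.6), distance = 28.2214


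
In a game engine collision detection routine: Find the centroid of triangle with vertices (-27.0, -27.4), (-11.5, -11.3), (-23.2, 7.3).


Centroid = ((x_A+x_B+x_C)/3, (y_A+y_B+y_C)/3)
= (((-27)+(-11.5)+(-23.2))/3, ((-27.4)+(-11.3)+7.3)/3)
= (-20.5667, -10.4667)

(-20.5667, -10.4667)


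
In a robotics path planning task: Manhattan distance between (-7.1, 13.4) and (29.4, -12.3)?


|(-7.1)-29.4| + |13.4-(-12.3)| = 36.5 + 25.7 = 62.2

62.2


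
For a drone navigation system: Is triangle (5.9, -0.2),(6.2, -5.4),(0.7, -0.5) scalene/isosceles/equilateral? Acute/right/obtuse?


Side lengths squared: AB^2=27.13, BC^2=54.26, CA^2=27.13
Sorted: [27.13, 27.13, 54.26]
By sides: Isosceles, By angles: Right

Isosceles, Right


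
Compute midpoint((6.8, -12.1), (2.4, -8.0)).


M = ((6.8+2.4)/2, ((-12.1)+(-8))/2)
= (4.6, -10.05)

(4.6, -10.05)


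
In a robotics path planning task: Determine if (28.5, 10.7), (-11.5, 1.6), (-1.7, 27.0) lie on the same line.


Cross product: ((-11.5)-28.5)*(27-10.7) - (1.6-10.7)*((-1.7)-28.5)
= -926.82

No, not collinear


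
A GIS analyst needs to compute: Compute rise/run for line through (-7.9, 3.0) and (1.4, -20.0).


slope = (y2-y1)/(x2-x1) = ((-20)-3)/(1.4-(-7.9)) = (-23)/9.3 = -2.4731

-2.4731


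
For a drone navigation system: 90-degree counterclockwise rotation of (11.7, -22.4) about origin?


90° CCW: (x,y) -> (-y, x)
(11.7,-22.4) -> (22.4, 11.7)

(22.4, 11.7)


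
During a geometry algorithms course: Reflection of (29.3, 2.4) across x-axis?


Reflection over x-axis: (x,y) -> (x,-y)
(29.3, 2.4) -> (29.3, -2.4)

(29.3, -2.4)


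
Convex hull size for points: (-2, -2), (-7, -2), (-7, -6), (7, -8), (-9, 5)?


Convex hull vertices (CCW): (-9, 5), (-7, -6), (7, -8)
Count = 3

3


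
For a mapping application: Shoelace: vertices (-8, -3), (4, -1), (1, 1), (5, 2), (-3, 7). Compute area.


Shoelace sum: ((-8)*(-1) - 4*(-3)) + (4*1 - 1*(-1)) + (1*2 - 5*1) + (5*7 - (-3)*2) + ((-3)*(-3) - (-8)*7)
= 128
Area = |128|/2 = 64

64


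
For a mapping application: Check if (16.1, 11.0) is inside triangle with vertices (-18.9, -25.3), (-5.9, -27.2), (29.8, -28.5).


Cross products: AB x AP = 538.4, BC x BP = 1392.34, CA x CP = -1879.81
All same sign? no

No, outside


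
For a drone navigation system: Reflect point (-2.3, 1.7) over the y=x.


Reflection over y=x: (x,y) -> (y,x)
(-2.3, 1.7) -> (1.7, -2.3)

(1.7, -2.3)


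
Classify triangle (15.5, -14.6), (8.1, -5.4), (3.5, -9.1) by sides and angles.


Side lengths squared: AB^2=139.4, BC^2=34.85, CA^2=174.25
Sorted: [34.85, 139.4, 174.25]
By sides: Scalene, By angles: Right

Scalene, Right


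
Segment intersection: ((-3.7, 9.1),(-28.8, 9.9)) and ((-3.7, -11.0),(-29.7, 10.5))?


Cross products: d1=-522.6, d2=-3.75, d3=504.51, d4=-14.34
d1*d2 < 0 and d3*d4 < 0? no

No, they don't intersect


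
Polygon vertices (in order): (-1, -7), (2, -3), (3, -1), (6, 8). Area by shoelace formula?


Shoelace sum: ((-1)*(-3) - 2*(-7)) + (2*(-1) - 3*(-3)) + (3*8 - 6*(-1)) + (6*(-7) - (-1)*8)
= 20
Area = |20|/2 = 10

10


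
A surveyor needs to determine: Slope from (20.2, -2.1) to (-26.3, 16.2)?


slope = (y2-y1)/(x2-x1) = (16.2-(-2.1))/((-26.3)-20.2) = 18.3/(-46.5) = -0.3935

-0.3935


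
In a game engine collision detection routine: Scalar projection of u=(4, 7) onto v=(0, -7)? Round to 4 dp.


u.v = -49, |v| = sqrt(49) = 7
Scalar projection = u.v / |v| = -49 / sqrt(49) = -7

-7


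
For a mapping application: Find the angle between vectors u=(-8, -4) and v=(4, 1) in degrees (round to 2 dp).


u.v = -36, |u| = sqrt(80) = 8.9443, |v| = sqrt(17) = 4.1231
cos(theta) = u.v/(|u||v|) = -36/sqrt(1360) = -0.976187
theta = acos(-0.976187) = 167.47 degrees

167.47 degrees


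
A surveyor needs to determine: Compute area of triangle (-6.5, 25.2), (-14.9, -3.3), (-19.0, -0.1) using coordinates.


Area = |x_A(y_B-y_C) + x_B(y_C-y_A) + x_C(y_A-y_B)|/2
= |20.8 + 376.97 + (-541.5)|/2
= 143.73/2 = 71.865

71.865


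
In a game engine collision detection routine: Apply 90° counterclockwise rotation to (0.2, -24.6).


90° CCW: (x,y) -> (-y, x)
(0.2,-24.6) -> (24.6, 0.2)

(24.6, 0.2)


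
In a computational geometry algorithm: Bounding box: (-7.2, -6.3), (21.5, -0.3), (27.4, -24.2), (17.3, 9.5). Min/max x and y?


x range: [-7.2, 27.4]
y range: [-24.2, 9.5]
Bounding box: (-7.2,-24.2) to (27.4,9.5)

(-7.2,-24.2) to (27.4,9.5)


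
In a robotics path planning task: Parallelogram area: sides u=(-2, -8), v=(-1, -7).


|u x v| = |(-2)*(-7) - (-8)*(-1)|
= |14 - 8| = 6

6


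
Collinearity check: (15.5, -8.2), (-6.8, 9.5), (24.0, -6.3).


Cross product: ((-6.8)-15.5)*((-6.3)-(-8.2)) - (9.5-(-8.2))*(24-15.5)
= -192.82

No, not collinear


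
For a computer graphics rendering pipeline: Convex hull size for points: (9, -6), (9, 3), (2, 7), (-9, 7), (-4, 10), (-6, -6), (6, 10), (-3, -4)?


Convex hull vertices (CCW): (-9, 7), (-6, -6), (9, -6), (9, 3), (6, 10), (-4, 10)
Count = 6

6


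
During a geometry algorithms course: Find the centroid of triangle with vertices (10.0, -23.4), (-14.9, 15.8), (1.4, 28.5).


Centroid = ((x_A+x_B+x_C)/3, (y_A+y_B+y_C)/3)
= ((10+(-14.9)+1.4)/3, ((-23.4)+15.8+28.5)/3)
= (-1.1667, 6.9667)

(-1.1667, 6.9667)


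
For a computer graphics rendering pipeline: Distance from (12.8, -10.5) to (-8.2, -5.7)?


dx=-21, dy=4.8
d^2 = (-21)^2 + 4.8^2 = 464.04
d = sqrt(464.04) = 21.5416

21.5416


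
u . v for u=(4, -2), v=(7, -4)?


u . v = u_x*v_x + u_y*v_y = 4*7 + (-2)*(-4)
= 28 + 8 = 36

36


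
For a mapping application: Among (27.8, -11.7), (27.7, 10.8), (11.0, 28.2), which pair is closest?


d(P0,P1) = 22.5002, d(P0,P2) = 43.2926, d(P1,P2) = 24.1174
Closest: P0 and P1

Closest pair: (27.8, -11.7) and (27.7, 10.8), distance = 22.5002


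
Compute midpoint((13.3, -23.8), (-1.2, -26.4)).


M = ((13.3+(-1.2))/2, ((-23.8)+(-26.4))/2)
= (6.05, -25.1)

(6.05, -25.1)


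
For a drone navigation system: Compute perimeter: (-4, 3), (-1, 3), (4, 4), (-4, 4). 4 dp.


Sides: (-4, 3)->(-1, 3): sqrt(9) = 3, (-1, 3)->(4, 4): sqrt(26) = 5.09902, (4, 4)->(-4, 4): sqrt(64) = 8, (-4, 4)->(-4, 3): sqrt(1) = 1
Sum = 17.09902
Perimeter = 17.099

17.099


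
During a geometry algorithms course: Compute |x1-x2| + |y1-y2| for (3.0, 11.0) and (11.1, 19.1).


|3-11.1| + |11-19.1| = 8.1 + 8.1 = 16.2

16.2


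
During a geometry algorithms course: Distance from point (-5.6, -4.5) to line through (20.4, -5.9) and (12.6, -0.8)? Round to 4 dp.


|cross product| = 121.68
|line direction| = sqrt(86.85) = 9.3193
Distance = 121.68/sqrt(86.85) = 13.0567

13.0567


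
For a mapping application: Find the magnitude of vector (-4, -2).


|u| = sqrt((-4)^2 + (-2)^2) = sqrt(20) = 4.4721

4.4721


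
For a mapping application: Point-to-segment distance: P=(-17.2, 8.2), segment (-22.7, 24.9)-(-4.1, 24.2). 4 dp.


Project P onto AB: t = 0.329 (clamped to [0,1])
Closest point on segment: (-16.5802, 24.6697)
Distance: 16.4813

16.4813


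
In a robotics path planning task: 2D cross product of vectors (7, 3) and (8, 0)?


u x v = u_x*v_y - u_y*v_x = 7*0 - 3*8
= 0 - 24 = -24

-24


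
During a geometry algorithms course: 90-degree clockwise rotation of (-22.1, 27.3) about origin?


90° CW: (x,y) -> (y, -x)
(-22.1,27.3) -> (27.3, 22.1)

(27.3, 22.1)


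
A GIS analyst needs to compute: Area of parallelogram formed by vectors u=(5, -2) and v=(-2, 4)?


|u x v| = |5*4 - (-2)*(-2)|
= |20 - 4| = 16

16


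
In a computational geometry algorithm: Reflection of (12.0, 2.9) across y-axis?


Reflection over y-axis: (x,y) -> (-x,y)
(12, 2.9) -> (-12, 2.9)

(-12, 2.9)


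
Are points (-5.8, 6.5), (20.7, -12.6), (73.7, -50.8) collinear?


Cross product: (20.7-(-5.8))*((-50.8)-6.5) - ((-12.6)-6.5)*(73.7-(-5.8))
= 0

Yes, collinear


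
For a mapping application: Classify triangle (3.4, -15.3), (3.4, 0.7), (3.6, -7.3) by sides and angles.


Side lengths squared: AB^2=256, BC^2=64.04, CA^2=64.04
Sorted: [64.04, 64.04, 256]
By sides: Isosceles, By angles: Obtuse

Isosceles, Obtuse


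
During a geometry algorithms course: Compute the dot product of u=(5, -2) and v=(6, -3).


u . v = u_x*v_x + u_y*v_y = 5*6 + (-2)*(-3)
= 30 + 6 = 36

36


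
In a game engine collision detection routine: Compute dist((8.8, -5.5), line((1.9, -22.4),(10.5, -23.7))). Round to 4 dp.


|cross product| = 154.31
|line direction| = sqrt(75.65) = 8.6977
Distance = 154.31/sqrt(75.65) = 17.7415

17.7415


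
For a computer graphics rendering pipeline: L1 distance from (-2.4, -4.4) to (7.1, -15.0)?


|(-2.4)-7.1| + |(-4.4)-(-15)| = 9.5 + 10.6 = 20.1

20.1


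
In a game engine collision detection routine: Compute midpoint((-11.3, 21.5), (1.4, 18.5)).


M = (((-11.3)+1.4)/2, (21.5+18.5)/2)
= (-4.95, 20)

(-4.95, 20)


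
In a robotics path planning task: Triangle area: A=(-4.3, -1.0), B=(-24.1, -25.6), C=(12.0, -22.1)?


Area = |x_A(y_B-y_C) + x_B(y_C-y_A) + x_C(y_A-y_B)|/2
= |15.05 + 508.51 + 295.2|/2
= 818.76/2 = 409.38

409.38


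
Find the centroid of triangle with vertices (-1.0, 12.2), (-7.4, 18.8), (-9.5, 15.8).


Centroid = ((x_A+x_B+x_C)/3, (y_A+y_B+y_C)/3)
= (((-1)+(-7.4)+(-9.5))/3, (12.2+18.8+15.8)/3)
= (-5.9667, 15.6)

(-5.9667, 15.6)


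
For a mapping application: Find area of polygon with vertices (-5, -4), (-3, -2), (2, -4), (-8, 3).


Shoelace sum: ((-5)*(-2) - (-3)*(-4)) + ((-3)*(-4) - 2*(-2)) + (2*3 - (-8)*(-4)) + ((-8)*(-4) - (-5)*3)
= 35
Area = |35|/2 = 17.5

17.5


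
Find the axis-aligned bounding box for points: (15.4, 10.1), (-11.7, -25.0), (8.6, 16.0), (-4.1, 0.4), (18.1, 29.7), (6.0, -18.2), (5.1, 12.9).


x range: [-11.7, 18.1]
y range: [-25, 29.7]
Bounding box: (-11.7,-25) to (18.1,29.7)

(-11.7,-25) to (18.1,29.7)


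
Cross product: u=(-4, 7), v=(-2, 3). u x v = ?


u x v = u_x*v_y - u_y*v_x = (-4)*3 - 7*(-2)
= (-12) - (-14) = 2

2


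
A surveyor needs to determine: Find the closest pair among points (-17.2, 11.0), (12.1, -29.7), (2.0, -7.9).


d(P0,P1) = 50.1496, d(P0,P2) = 26.9416, d(P1,P2) = 24.026
Closest: P1 and P2

Closest pair: (12.1, -29.7) and (2.0, -7.9), distance = 24.026


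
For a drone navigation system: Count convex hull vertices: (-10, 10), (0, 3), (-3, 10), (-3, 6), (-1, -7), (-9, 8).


Convex hull vertices (CCW): (-10, 10), (-9, 8), (-1, -7), (0, 3), (-3, 10)
Count = 5

5


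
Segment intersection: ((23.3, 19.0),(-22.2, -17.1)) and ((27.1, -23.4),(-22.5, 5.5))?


Cross products: d1=-1993.22, d2=1112.29, d3=2066.38, d4=-1039.13
d1*d2 < 0 and d3*d4 < 0? yes

Yes, they intersect


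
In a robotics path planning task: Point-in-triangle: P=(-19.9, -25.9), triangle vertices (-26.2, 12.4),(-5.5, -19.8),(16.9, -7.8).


Cross products: AB x AP = -589.95, BC x BP = 36.16, CA x CP = 1523.47
All same sign? no

No, outside


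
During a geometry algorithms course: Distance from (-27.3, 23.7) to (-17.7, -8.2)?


dx=9.6, dy=-31.9
d^2 = 9.6^2 + (-31.9)^2 = 1109.77
d = sqrt(1109.77) = 33.3132

33.3132


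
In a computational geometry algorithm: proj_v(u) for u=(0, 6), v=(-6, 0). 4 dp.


u.v = 0, |v| = sqrt(36) = 6
Scalar projection = u.v / |v| = 0 / sqrt(36) = 0

0


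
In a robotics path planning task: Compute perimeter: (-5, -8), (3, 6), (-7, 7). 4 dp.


Sides: (-5, -8)->(3, 6): sqrt(260) = 16.124515, (3, 6)->(-7, 7): sqrt(101) = 10.049876, (-7, 7)->(-5, -8): sqrt(229) = 15.132746
Sum = 41.307137
Perimeter = 41.3071

41.3071


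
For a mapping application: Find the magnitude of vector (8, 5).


|u| = sqrt(8^2 + 5^2) = sqrt(89) = 9.434

9.434


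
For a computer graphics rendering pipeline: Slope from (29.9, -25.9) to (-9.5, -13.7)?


slope = (y2-y1)/(x2-x1) = ((-13.7)-(-25.9))/((-9.5)-29.9) = 12.2/(-39.4) = -0.3096

-0.3096


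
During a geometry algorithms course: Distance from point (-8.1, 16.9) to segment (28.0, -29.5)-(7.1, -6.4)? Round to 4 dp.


Project P onto AB: t = 1 (clamped to [0,1])
Closest point on segment: (7.1, -6.4)
Distance: 27.8196

27.8196


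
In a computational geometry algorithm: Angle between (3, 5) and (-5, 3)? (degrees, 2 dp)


u.v = 0, |u| = sqrt(34) = 5.831, |v| = sqrt(34) = 5.831
cos(theta) = u.v/(|u||v|) = 0/sqrt(1156) = 0
theta = acos(0) = 90 degrees

90 degrees


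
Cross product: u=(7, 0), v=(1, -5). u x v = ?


u x v = u_x*v_y - u_y*v_x = 7*(-5) - 0*1
= (-35) - 0 = -35

-35


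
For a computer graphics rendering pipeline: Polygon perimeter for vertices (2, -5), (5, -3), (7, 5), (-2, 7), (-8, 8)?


Sides: (2, -5)->(5, -3): sqrt(13) = 3.605551, (5, -3)->(7, 5): sqrt(68) = 8.246211, (7, 5)->(-2, 7): sqrt(85) = 9.219544, (-2, 7)->(-8, 8): sqrt(37) = 6.082763, (-8, 8)->(2, -5): sqrt(269) = 16.401219
Sum = 43.555288
Perimeter = 43.5553

43.5553


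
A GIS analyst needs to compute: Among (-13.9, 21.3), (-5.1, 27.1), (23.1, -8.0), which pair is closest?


d(P0,P1) = 10.5394, d(P0,P2) = 47.1963, d(P1,P2) = 45.025
Closest: P0 and P1

Closest pair: (-13.9, 21.3) and (-5.1, 27.1), distance = 10.5394


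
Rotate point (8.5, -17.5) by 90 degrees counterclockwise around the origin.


90° CCW: (x,y) -> (-y, x)
(8.5,-17.5) -> (17.5, 8.5)

(17.5, 8.5)


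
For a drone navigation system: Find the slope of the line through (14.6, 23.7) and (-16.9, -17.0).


slope = (y2-y1)/(x2-x1) = ((-17)-23.7)/((-16.9)-14.6) = (-40.7)/(-31.5) = 1.2921

1.2921


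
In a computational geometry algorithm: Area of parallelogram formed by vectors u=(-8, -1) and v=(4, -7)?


|u x v| = |(-8)*(-7) - (-1)*4|
= |56 - (-4)| = 60

60
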